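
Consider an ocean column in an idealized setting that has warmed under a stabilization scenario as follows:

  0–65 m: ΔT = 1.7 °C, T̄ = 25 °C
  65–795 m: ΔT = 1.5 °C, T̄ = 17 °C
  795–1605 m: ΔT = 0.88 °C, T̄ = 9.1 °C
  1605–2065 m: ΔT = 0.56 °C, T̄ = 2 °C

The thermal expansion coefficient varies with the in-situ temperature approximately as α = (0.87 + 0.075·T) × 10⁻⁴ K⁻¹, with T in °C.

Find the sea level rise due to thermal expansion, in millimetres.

Δh ≈ 402 mm

Layer 1: α = (0.87 + 0.075×25)×10⁻⁴ = 2.745×10⁻⁴ K⁻¹
Layer 2: α = (0.87 + 0.075×17)×10⁻⁴ = 2.145×10⁻⁴ K⁻¹
Layer 3: α = (0.87 + 0.075×9.1)×10⁻⁴ = 1.5525×10⁻⁴ K⁻¹
Layer 4: α = (0.87 + 0.075×2)×10⁻⁴ = 1.02×10⁻⁴ K⁻¹
Layer 1: 1.7 × 2.745×10⁻⁴ × 65 = 0.03033225 m
Layer 2: 730 × 2.145×10⁻⁴ × 1.5 = 0.2348775 m
795–1605 m: 810 × 1.5525×10⁻⁴ × 0.88 = 0.1106622 m
Layer 4: 1.02×10⁻⁴ × 460 × 0.56 = 0.0262752 m
Δh = 0.03033225 + 0.2348775 + 0.1106622 + 0.0262752 = 0.40214715 m ≈ 402 mm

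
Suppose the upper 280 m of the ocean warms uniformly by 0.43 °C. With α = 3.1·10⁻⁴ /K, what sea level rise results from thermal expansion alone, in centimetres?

3.73 cm of thermosteric rise

Δh = αΔT·H = 3.1×10⁻⁴ × 0.43 × 280 = 0.037324 m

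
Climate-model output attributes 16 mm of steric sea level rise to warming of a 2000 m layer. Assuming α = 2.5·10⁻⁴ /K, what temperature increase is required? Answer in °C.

0.032 °C

ΔT = Δh/(αH) = 0.016 / (2.5×10⁻⁴ × 2000) = 0.03200 °C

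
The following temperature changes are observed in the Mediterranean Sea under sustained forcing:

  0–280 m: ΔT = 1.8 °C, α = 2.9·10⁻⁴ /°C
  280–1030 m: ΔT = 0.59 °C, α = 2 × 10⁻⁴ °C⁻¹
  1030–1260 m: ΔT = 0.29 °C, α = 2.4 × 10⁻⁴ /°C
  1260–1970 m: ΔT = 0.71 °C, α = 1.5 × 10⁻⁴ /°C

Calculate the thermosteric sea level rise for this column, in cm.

Layer 1: 1.8 × 2.9×10⁻⁴ × 280 = 0.14616 m
2×10⁻⁴ × 0.59 × 750 = 0.08850 m
1030–1260 m: 2.4×10⁻⁴ × 230 × 0.29 = 0.016008 m
1260–1970 m: 1.5×10⁻⁴ × 710 × 0.71 = 0.075615 m
Δh = 0.14616 + 0.08850 + 0.016008 + 0.075615 = 0.326283 m

32.6 cm of thermosteric rise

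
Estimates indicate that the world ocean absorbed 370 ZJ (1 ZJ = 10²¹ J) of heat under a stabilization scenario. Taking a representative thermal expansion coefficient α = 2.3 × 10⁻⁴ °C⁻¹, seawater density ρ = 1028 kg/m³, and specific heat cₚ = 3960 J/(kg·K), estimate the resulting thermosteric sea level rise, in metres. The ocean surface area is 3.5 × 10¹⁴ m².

0.0597 m

Per unit area: Q = 370×10²¹ / (3.5×10¹⁴) ≈ 1.057×10⁹ J/m²
Δh = αQ/(ρcₚ) = 2.3×10⁻⁴ × 1.057×10⁹ / (1028 × 3960) ≈ 0.059719 m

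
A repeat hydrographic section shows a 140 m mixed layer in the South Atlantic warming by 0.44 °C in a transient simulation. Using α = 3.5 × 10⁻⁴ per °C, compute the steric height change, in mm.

21.6 mm

Δh = αΔT·H = 3.5×10⁻⁴ × 0.44 × 140 = 0.02156 m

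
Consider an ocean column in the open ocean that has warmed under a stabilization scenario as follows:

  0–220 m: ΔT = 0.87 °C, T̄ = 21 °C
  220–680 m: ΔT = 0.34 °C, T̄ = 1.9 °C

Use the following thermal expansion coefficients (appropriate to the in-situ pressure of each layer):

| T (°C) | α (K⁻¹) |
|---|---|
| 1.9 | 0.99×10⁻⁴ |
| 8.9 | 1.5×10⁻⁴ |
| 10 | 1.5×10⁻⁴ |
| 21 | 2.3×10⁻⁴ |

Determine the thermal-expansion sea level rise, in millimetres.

about 59.5 mm

Layer 1 at 21 °C → α = 2.3×10⁻⁴ K⁻¹
Layer 2 at 1.9 °C → α = 0.99×10⁻⁴ K⁻¹
Layer 1: 220 × 2.3×10⁻⁴ × 0.87 = 0.044022 m
220–680 m: 0.99×10⁻⁴ × 0.34 × 460 = 0.0154836 m
Δh = 0.044022 + 0.0154836 = 0.0595056 m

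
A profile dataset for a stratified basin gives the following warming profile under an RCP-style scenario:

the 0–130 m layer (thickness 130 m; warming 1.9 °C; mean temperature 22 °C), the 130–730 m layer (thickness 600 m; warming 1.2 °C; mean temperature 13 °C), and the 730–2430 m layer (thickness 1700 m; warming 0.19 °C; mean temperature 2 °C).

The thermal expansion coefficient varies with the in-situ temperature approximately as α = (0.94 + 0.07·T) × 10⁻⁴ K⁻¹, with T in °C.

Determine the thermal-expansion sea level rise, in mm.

229 mm

Layer 1: α = (0.94 + 0.07×22)×10⁻⁴ = 2.48×10⁻⁴ K⁻¹
Layer 2: α = (0.94 + 0.07×13)×10⁻⁴ = 1.85×10⁻⁴ K⁻¹
Layer 3: α = (0.94 + 0.07×2)×10⁻⁴ = 1.08×10⁻⁴ K⁻¹
0–130 m: 1.9 × 130 × 2.48×10⁻⁴ = 0.061256 m
130–730 m: 1.2 × 1.85×10⁻⁴ × 600 = 0.13320 m
1.08×10⁻⁴ × 0.19 × 1700 = 0.034884 m
Δh = 0.061256 + 0.13320 + 0.034884 = 0.22934 m ≈ 229 mm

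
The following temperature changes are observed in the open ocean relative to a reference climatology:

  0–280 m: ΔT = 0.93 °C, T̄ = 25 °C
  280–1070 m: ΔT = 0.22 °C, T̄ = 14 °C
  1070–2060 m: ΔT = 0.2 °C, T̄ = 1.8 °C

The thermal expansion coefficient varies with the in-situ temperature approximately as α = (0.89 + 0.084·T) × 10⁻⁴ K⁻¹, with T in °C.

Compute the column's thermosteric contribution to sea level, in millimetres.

134 mm of thermosteric rise

Layer 1: α = (0.89 + 0.084×25)×10⁻⁴ = 2.99×10⁻⁴ K⁻¹
Layer 2: α = (0.89 + 0.084×14)×10⁻⁴ = 2.066×10⁻⁴ K⁻¹
Layer 3: α = (0.89 + 0.084×1.8)×10⁻⁴ = 1.0412×10⁻⁴ K⁻¹
0–280 m: 0.93 × 280 × 2.99×10⁻⁴ = 0.0778596 m
790 × 0.22 × 2.066×10⁻⁴ = 0.03590708 m
Layer 3: 1.0412×10⁻⁴ × 990 × 0.2 = 0.02061576 m
Δh = 0.0778596 + 0.03590708 + 0.02061576 = 0.13438244 m ≈ 134 mm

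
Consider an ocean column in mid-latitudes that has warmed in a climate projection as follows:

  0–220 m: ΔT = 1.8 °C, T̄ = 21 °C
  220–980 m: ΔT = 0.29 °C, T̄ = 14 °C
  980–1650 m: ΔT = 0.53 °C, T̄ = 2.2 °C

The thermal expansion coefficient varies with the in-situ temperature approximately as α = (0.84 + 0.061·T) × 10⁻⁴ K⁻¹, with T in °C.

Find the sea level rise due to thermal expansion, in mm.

Layer 1: α = (0.84 + 0.061×21)×10⁻⁴ = 2.121×10⁻⁴ K⁻¹
Layer 2: α = (0.84 + 0.061×14)×10⁻⁴ = 1.694×10⁻⁴ K⁻¹
Layer 3: α = (0.84 + 0.061×2.2)×10⁻⁴ = 0.9742×10⁻⁴ K⁻¹
Layer 1: 220 × 1.8 × 2.121×10⁻⁴ = 0.0839916 m
0.29 × 760 × 1.694×10⁻⁴ = 0.03733576 m
670 × 0.53 × 0.9742×10⁻⁴ = 0.034593842 m
Δh = 0.0839916 + 0.03733576 + 0.034593842 = 0.155921202 m

Δh ≈ 156 mm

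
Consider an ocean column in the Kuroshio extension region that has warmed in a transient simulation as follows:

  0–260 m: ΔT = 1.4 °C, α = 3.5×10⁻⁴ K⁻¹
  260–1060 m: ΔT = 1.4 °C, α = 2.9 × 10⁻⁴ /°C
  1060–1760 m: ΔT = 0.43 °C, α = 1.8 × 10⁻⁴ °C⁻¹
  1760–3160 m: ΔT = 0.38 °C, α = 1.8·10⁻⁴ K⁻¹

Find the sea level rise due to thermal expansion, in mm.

Δh = 602 mm

3.5×10⁻⁴ × 1.4 × 260 = 0.12740 m
260–1060 m: 1.4 × 800 × 2.9×10⁻⁴ = 0.32480 m
1.8×10⁻⁴ × 700 × 0.43 = 0.05418 m
0.38 × 1.8×10⁻⁴ × 1400 = 0.09576 m
Δh = 0.12740 + 0.32480 + 0.05418 + 0.09576 = 0.60214 m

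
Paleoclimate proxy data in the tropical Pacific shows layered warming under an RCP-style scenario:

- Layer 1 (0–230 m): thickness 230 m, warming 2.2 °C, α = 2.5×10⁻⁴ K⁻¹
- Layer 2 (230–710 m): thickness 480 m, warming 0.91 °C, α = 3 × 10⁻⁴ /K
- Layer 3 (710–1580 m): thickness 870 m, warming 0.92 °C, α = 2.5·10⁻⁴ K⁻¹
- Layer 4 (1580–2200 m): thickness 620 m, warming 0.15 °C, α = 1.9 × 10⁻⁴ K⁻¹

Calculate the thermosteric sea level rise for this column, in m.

Layer 1: 2.2 × 230 × 2.5×10⁻⁴ = 0.12650 m
230–710 m: 3×10⁻⁴ × 0.91 × 480 = 0.13104 m
Layer 3: 870 × 0.92 × 2.5×10⁻⁴ = 0.20010 m
Layer 4: 620 × 1.9×10⁻⁴ × 0.15 = 0.01767 m
Δh = 0.12650 + 0.13104 + 0.20010 + 0.01767 = 0.47531 m

about 0.48 m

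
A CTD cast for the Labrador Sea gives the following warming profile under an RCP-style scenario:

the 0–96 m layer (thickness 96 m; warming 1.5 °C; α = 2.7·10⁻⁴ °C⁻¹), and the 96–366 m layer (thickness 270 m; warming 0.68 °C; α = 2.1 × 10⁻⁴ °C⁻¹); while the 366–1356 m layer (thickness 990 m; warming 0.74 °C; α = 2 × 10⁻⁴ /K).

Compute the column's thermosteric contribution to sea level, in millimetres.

Layer 1: 2.7×10⁻⁴ × 1.5 × 96 = 0.03888 m
Layer 2: 2.1×10⁻⁴ × 270 × 0.68 = 0.038556 m
Layer 3: 2×10⁻⁴ × 990 × 0.74 = 0.14652 m
Δh = 0.03888 + 0.038556 + 0.14652 = 0.223956 m ≈ 224 mm

Δh = 224 mm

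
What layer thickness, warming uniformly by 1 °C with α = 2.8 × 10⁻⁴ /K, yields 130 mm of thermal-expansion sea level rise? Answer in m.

H = Δh/(αΔT) = 0.13 / (2.8×10⁻⁴ × 1) ≈ 464.3 m

H ≈ 464 m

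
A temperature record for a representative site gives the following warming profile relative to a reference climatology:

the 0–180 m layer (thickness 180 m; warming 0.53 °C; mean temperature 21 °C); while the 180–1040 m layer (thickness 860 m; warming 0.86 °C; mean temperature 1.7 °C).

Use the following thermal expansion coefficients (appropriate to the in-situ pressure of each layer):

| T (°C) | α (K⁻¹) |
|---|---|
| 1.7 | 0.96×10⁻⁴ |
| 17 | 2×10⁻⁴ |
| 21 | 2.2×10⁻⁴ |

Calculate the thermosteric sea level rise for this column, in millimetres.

Δh = 92 mm

Layer 1 at 21 °C → α = 2.2×10⁻⁴ K⁻¹
Layer 2 at 1.7 °C → α = 0.96×10⁻⁴ K⁻¹
0–180 m: 2.2×10⁻⁴ × 0.53 × 180 = 0.020988 m
0.96×10⁻⁴ × 860 × 0.86 = 0.0710016 m
Δh = 0.020988 + 0.0710016 = 0.0919896 m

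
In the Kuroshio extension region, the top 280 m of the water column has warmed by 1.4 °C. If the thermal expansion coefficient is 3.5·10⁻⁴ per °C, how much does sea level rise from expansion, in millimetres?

Δh = 140 mm

Δh = αΔT·H = 3.5×10⁻⁴ × 1.4 × 280 = 0.13720 m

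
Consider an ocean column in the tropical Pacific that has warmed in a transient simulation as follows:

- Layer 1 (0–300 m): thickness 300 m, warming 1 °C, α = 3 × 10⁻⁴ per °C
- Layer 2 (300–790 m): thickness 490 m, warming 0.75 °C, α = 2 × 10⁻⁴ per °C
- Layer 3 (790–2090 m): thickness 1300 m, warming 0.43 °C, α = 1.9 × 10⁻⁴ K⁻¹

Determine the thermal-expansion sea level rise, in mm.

Δh = 270 mm

Layer 1: 300 × 1 × 3×10⁻⁴ = 0.09000 m
300–790 m: 0.75 × 2×10⁻⁴ × 490 = 0.07350 m
Layer 3: 0.43 × 1.9×10⁻⁴ × 1300 = 0.10621 m
Δh = 0.09000 + 0.07350 + 0.10621 = 0.26971 m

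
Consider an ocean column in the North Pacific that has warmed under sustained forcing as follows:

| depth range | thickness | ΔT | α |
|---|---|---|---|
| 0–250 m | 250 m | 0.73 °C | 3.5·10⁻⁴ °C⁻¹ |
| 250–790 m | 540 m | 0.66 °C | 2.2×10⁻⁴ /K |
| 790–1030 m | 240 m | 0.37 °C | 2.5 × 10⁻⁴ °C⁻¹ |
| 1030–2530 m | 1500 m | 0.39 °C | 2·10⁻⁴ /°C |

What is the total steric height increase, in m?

250 × 0.73 × 3.5×10⁻⁴ = 0.063875 m
Layer 2: 2.2×10⁻⁴ × 0.66 × 540 = 0.078408 m
0.37 × 240 × 2.5×10⁻⁴ = 0.02220 m
2×10⁻⁴ × 1500 × 0.39 = 0.11700 m
Δh = 0.063875 + 0.078408 + 0.02220 + 0.11700 = 0.281483 m

Δh = 0.281 m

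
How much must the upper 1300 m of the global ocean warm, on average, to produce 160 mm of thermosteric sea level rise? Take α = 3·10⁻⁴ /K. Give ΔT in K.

ΔT = Δh/(αH) = 0.16 / (3×10⁻⁴ × 1300) ≈ 0.4103 K

0.41 K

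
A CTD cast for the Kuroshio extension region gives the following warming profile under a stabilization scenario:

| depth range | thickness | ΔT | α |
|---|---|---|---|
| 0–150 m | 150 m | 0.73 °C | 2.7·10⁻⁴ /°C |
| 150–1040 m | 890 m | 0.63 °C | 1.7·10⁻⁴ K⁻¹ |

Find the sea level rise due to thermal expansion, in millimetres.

125 mm of thermosteric rise

Layer 1: 2.7×10⁻⁴ × 150 × 0.73 = 0.029565 m
890 × 0.63 × 1.7×10⁻⁴ = 0.095319 m
Δh = 0.029565 + 0.095319 = 0.124884 m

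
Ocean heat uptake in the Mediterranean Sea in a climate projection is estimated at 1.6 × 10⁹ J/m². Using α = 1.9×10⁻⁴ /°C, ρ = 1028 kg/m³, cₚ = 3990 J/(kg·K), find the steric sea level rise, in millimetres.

about 74.1 mm

Δh = αQ/(ρcₚ) = 1.9×10⁻⁴ × 1.6×10⁹ / (1028 × 3990) ≈ 0.074115 m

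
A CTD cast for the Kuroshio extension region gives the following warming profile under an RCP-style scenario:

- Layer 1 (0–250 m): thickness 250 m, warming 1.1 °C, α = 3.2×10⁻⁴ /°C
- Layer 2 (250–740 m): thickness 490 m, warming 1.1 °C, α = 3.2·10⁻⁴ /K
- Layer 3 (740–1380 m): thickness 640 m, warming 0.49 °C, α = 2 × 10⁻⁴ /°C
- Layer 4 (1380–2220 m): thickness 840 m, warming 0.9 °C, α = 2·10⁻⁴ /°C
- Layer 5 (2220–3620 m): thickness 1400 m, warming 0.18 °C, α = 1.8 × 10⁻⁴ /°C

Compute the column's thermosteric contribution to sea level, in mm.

250 × 1.1 × 3.2×10⁻⁴ = 0.08800 m
250–740 m: 1.1 × 490 × 3.2×10⁻⁴ = 0.17248 m
0.49 × 640 × 2×10⁻⁴ = 0.06272 m
840 × 2×10⁻⁴ × 0.9 = 0.15120 m
2220–3620 m: 0.18 × 1.8×10⁻⁴ × 1400 = 0.04536 m
Δh = 0.08800 + 0.17248 + 0.06272 + 0.15120 + 0.04536 = 0.51976 m

Δh = 520 mm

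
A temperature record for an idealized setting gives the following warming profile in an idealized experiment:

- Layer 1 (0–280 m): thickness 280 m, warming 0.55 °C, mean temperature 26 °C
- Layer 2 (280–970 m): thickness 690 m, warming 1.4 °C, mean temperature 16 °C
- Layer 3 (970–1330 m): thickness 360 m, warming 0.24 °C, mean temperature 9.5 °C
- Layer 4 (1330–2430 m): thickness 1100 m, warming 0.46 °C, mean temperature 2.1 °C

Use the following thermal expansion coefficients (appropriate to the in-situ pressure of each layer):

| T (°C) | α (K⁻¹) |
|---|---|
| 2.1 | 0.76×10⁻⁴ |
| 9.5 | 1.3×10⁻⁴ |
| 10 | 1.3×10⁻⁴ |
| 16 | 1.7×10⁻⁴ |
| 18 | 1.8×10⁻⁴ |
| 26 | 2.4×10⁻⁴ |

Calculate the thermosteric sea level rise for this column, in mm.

Δh = 251 mm

Layer 1 at 26 °C → α = 2.4×10⁻⁴ K⁻¹
Layer 2 at 16 °C → α = 1.7×10⁻⁴ K⁻¹
Layer 3 at 9.5 °C → α = 1.3×10⁻⁴ K⁻¹
Layer 4 at 2.1 °C → α = 0.76×10⁻⁴ K⁻¹
2.4×10⁻⁴ × 280 × 0.55 = 0.03696 m
Layer 2: 690 × 1.4 × 1.7×10⁻⁴ = 0.16422 m
970–1330 m: 1.3×10⁻⁴ × 0.24 × 360 = 0.011232 m
1330–2430 m: 1100 × 0.46 × 0.76×10⁻⁴ = 0.038456 m
Δh = 0.03696 + 0.16422 + 0.011232 + 0.038456 = 0.250868 m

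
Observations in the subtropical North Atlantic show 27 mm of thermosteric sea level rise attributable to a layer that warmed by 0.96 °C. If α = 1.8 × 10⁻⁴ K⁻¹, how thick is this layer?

about 156 m

H = Δh/(αΔT) = 0.027 / (1.8×10⁻⁴ × 0.96) ≈ 156.3 m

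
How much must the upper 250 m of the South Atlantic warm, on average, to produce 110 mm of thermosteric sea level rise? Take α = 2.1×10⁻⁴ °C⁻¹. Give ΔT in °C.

about 2.10 °C

ΔT = Δh/(αH) = 0.11 / (2.1×10⁻⁴ × 250) ≈ 2.095 °C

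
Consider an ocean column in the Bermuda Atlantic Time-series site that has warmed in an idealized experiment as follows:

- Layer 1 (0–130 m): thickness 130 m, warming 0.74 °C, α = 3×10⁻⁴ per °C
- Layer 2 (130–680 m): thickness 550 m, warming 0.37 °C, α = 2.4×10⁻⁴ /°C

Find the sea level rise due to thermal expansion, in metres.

0–130 m: 0.74 × 130 × 3×10⁻⁴ = 0.02886 m
130–680 m: 0.37 × 550 × 2.4×10⁻⁴ = 0.04884 m
Δh = 0.02886 + 0.04884 = 0.07770 m

0.0777 m of thermosteric rise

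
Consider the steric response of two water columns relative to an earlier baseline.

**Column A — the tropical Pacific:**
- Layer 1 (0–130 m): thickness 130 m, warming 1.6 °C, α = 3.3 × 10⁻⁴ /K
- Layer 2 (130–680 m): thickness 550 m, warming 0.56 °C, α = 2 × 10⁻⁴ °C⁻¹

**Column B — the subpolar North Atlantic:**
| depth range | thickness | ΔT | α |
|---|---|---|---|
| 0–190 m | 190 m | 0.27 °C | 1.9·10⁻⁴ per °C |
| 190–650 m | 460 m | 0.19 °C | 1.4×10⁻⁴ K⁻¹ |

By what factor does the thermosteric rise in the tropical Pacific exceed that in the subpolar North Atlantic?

a factor of 5.9

A Layer 1: 130 × 1.6 × 3.3×10⁻⁴ = 0.06864 m
A Layer 2: 0.56 × 550 × 2×10⁻⁴ = 0.06160 m
A total: 0.13024 m
B Layer 1: 1.9×10⁻⁴ × 0.27 × 190 = 0.009747 m
B 1.4×10⁻⁴ × 0.19 × 460 = 0.012236 m
B total: 0.021983 m
Ratio: 0.13024 / 0.021983 ≈ 5.925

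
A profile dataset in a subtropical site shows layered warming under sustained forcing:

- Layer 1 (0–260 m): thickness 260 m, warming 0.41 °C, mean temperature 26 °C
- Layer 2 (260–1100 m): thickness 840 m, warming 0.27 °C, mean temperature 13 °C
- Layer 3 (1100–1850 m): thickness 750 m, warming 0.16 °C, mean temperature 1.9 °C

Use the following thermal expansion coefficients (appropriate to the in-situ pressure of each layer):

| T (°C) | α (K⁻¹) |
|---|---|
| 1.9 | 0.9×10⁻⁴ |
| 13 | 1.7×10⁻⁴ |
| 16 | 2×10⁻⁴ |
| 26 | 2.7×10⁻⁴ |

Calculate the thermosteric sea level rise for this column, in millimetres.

Δh = 78.1 mm

Layer 1 at 26 °C → α = 2.7×10⁻⁴ K⁻¹
Layer 2 at 13 °C → α = 1.7×10⁻⁴ K⁻¹
Layer 3 at 1.9 °C → α = 0.9×10⁻⁴ K⁻¹
Layer 1: 2.7×10⁻⁴ × 260 × 0.41 = 0.028782 m
260–1100 m: 1.7×10⁻⁴ × 840 × 0.27 = 0.038556 m
750 × 0.9×10⁻⁴ × 0.16 = 0.01080 m
Δh = 0.028782 + 0.038556 + 0.01080 = 0.078138 m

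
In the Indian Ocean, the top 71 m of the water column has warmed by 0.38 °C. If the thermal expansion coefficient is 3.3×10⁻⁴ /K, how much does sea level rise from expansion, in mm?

Δh = αΔT·H = 3.3×10⁻⁴ × 0.38 × 71 = 0.0089034 m

8.90 mm of thermosteric rise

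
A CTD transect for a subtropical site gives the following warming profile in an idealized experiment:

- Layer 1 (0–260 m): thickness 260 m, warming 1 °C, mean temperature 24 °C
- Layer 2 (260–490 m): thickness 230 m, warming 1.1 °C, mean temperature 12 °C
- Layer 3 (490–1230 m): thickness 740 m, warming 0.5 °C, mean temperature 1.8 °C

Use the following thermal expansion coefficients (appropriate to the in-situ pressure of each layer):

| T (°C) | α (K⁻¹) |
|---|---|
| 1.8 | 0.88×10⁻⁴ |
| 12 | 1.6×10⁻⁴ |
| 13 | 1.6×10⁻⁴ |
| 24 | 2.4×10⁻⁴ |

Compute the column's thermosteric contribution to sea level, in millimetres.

about 135 mm

Layer 1 at 24 °C → α = 2.4×10⁻⁴ K⁻¹
Layer 2 at 12 °C → α = 1.6×10⁻⁴ K⁻¹
Layer 3 at 1.8 °C → α = 0.88×10⁻⁴ K⁻¹
Layer 1: 260 × 2.4×10⁻⁴ × 1 = 0.06240 m
Layer 2: 1.1 × 230 × 1.6×10⁻⁴ = 0.04048 m
0.88×10⁻⁴ × 0.5 × 740 = 0.03256 m
Δh = 0.06240 + 0.04048 + 0.03256 = 0.13544 m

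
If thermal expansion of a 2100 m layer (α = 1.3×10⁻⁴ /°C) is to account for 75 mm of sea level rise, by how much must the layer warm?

ΔT = Δh/(αH) = 0.075 / (1.3×10⁻⁴ × 2100) ≈ 0.2747 K

ΔT ≈ 0.275 K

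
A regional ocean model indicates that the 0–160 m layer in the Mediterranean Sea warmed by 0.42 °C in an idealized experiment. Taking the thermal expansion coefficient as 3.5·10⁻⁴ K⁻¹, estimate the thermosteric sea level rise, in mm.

Δh ≈ 24 mm

Δh = αΔT·H = 3.5×10⁻⁴ × 0.42 × 160 = 0.02352 m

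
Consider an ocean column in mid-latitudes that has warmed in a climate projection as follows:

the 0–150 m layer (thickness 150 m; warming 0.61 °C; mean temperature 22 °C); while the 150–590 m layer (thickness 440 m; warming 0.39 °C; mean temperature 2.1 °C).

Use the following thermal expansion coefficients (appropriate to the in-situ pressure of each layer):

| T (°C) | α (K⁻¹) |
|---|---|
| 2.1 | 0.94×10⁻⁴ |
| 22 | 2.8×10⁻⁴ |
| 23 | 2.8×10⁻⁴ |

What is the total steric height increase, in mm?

Δh ≈ 41.8 mm

Layer 1 at 22 °C → α = 2.8×10⁻⁴ K⁻¹
Layer 2 at 2.1 °C → α = 0.94×10⁻⁴ K⁻¹
2.8×10⁻⁴ × 150 × 0.61 = 0.02562 m
Layer 2: 440 × 0.39 × 0.94×10⁻⁴ = 0.0161304 m
Δh = 0.02562 + 0.0161304 = 0.0417504 m ≈ 41.8 mm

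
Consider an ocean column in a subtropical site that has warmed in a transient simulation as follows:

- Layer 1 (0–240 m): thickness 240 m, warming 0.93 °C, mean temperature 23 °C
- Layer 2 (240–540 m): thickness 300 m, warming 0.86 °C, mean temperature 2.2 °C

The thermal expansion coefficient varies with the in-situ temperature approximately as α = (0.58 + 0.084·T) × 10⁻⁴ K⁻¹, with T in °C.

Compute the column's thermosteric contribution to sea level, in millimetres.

75.8 mm

Layer 1: α = (0.58 + 0.084×23)×10⁻⁴ = 2.512×10⁻⁴ K⁻¹
Layer 2: α = (0.58 + 0.084×2.2)×10⁻⁴ = 0.7648×10⁻⁴ K⁻¹
240 × 0.93 × 2.512×10⁻⁴ = 0.05606784 m
240–540 m: 0.7648×10⁻⁴ × 300 × 0.86 = 0.01973184 m
Δh = 0.05606784 + 0.01973184 = 0.07579968 m ≈ 75.8 mm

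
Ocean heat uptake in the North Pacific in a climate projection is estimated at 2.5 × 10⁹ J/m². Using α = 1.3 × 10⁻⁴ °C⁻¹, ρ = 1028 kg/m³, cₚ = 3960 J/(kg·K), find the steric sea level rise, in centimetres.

Δh = αQ/(ρcₚ) = 1.3×10⁻⁴ × 2.5×10⁹ / (1028 × 3960) ≈ 0.079835 m

7.98 cm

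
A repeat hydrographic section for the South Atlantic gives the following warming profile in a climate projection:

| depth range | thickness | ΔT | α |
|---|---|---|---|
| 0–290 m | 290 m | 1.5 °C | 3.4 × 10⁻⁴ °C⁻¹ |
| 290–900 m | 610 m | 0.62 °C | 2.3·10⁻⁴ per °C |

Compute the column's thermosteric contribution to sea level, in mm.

Layer 1: 3.4×10⁻⁴ × 290 × 1.5 = 0.14790 m
Layer 2: 610 × 0.62 × 2.3×10⁻⁴ = 0.086986 m
Δh = 0.14790 + 0.086986 = 0.234886 m ≈ 235 mm

about 235 mm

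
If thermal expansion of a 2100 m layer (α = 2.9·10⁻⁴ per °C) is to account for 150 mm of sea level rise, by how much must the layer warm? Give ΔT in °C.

0.246 °C

ΔT = Δh/(αH) = 0.15 / (2.9×10⁻⁴ × 2100) ≈ 0.2463 °C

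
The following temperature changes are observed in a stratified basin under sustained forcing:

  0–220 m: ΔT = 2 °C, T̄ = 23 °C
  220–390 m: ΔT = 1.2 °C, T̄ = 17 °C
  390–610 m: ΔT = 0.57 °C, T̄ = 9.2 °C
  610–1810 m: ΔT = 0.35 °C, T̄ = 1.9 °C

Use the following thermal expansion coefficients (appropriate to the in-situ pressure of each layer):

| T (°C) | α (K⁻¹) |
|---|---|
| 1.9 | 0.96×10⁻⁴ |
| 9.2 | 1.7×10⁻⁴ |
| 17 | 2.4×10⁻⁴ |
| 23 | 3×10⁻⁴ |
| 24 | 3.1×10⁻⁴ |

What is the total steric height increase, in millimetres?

Layer 1 at 23 °C → α = 3×10⁻⁴ K⁻¹
Layer 2 at 17 °C → α = 2.4×10⁻⁴ K⁻¹
Layer 3 at 9.2 °C → α = 1.7×10⁻⁴ K⁻¹
Layer 4 at 1.9 °C → α = 0.96×10⁻⁴ K⁻¹
Layer 1: 220 × 3×10⁻⁴ × 2 = 0.13200 m
Layer 2: 1.2 × 2.4×10⁻⁴ × 170 = 0.04896 m
390–610 m: 1.7×10⁻⁴ × 220 × 0.57 = 0.021318 m
610–1810 m: 0.35 × 1200 × 0.96×10⁻⁴ = 0.04032 m
Δh = 0.13200 + 0.04896 + 0.021318 + 0.04032 = 0.242598 m ≈ 243 mm

Δh ≈ 243 mm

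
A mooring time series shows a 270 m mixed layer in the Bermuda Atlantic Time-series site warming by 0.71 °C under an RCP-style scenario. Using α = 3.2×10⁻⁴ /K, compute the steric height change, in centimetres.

Δh = αΔT·H = 3.2×10⁻⁴ × 0.71 × 270 = 0.061344 m

6.13 cm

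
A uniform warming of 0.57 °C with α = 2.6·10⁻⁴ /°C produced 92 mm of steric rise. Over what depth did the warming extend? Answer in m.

620 m

H = Δh/(αΔT) = 0.092 / (2.6×10⁻⁴ × 0.57) ≈ 620.8 m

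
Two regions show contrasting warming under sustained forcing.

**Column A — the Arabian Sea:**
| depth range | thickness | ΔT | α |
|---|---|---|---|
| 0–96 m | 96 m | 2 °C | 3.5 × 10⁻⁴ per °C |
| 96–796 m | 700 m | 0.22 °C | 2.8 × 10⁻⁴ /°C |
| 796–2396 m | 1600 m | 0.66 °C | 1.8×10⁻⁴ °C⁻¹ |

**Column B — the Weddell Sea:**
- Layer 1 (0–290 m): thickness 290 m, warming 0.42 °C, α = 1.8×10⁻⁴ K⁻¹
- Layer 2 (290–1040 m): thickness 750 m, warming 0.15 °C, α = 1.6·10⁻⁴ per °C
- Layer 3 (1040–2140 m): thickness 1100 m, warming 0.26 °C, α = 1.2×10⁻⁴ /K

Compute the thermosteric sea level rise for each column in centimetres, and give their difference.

A: 30 cm; B: 7.4 cm; difference 23 cm

A Layer 1: 2 × 3.5×10⁻⁴ × 96 = 0.06720 m
A 96–796 m: 0.22 × 700 × 2.8×10⁻⁴ = 0.04312 m
A 1600 × 0.66 × 1.8×10⁻⁴ = 0.19008 m
A total: 0.30040 m
B Layer 1: 0.42 × 1.8×10⁻⁴ × 290 = 0.021924 m
B 290–1040 m: 1.6×10⁻⁴ × 750 × 0.15 = 0.01800 m
B 1040–2140 m: 0.26 × 1.2×10⁻⁴ × 1100 = 0.03432 m
B total: 0.074244 m
Difference: 0.30040 − 0.074244 = 0.226156 m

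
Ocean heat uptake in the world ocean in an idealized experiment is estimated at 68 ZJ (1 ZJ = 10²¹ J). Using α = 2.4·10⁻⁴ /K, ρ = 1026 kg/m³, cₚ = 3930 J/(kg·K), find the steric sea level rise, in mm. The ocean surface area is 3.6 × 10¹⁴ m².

Δh = 11.2 mm

Per unit area: Q = 68×10²¹ / (3.6×10¹⁴) ≈ 1.889×10⁸ J/m²
Δh = αQ/(ρcₚ) = 2.4×10⁻⁴ × 1.889×10⁸ / (1026 × 3930) ≈ 0.011244 m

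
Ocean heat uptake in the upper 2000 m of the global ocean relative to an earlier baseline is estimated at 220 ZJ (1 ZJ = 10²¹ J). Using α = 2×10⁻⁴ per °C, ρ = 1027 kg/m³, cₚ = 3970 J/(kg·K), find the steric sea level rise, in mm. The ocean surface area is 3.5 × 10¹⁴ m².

31 mm of thermosteric rise

Per unit area: Q = 220×10²¹ / (3.5×10¹⁴) ≈ 6.286×10⁸ J/m²
Δh = αQ/(ρcₚ) = 2×10⁻⁴ × 6.286×10⁸ / (1027 × 3970) ≈ 0.030835 m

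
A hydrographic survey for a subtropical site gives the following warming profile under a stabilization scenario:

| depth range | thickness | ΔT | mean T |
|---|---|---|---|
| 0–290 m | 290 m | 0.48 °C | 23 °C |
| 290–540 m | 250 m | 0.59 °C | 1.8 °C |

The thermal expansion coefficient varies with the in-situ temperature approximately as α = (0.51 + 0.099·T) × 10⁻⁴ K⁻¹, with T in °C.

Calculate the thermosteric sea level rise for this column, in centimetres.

Δh ≈ 4.9 cm

Layer 1: α = (0.51 + 0.099×23)×10⁻⁴ = 2.787×10⁻⁴ K⁻¹
Layer 2: α = (0.51 + 0.099×1.8)×10⁻⁴ = 0.6882×10⁻⁴ K⁻¹
Layer 1: 2.787×10⁻⁴ × 290 × 0.48 = 0.03879504 m
250 × 0.59 × 0.6882×10⁻⁴ = 0.01015095 m
Δh = 0.03879504 + 0.01015095 = 0.04894599 m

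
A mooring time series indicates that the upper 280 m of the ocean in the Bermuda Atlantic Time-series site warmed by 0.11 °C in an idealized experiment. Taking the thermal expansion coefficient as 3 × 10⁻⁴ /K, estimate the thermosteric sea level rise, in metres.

Δh ≈ 0.00924 m

Δh = αΔT·H = 3×10⁻⁴ × 0.11 × 280 = 0.00924 m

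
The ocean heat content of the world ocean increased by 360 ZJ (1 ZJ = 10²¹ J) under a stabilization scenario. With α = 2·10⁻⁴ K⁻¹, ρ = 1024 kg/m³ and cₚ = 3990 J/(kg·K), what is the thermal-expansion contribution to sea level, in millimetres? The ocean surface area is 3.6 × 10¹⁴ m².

Δh = 49.0 mm

Per unit area: Q = 360×10²¹ / (3.6×10¹⁴) = 1×10⁹ J/m²
Δh = αQ/(ρcₚ) = 2×10⁻⁴ × 1×10⁹ / (1024 × 3990) ≈ 0.048951 m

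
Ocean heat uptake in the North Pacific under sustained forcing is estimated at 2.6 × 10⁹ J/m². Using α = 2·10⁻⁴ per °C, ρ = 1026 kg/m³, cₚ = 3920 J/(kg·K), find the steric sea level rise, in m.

about 0.13 m

Δh = αQ/(ρcₚ) = 2×10⁻⁴ × 2.6×10⁹ / (1026 × 3920) ≈ 0.12929 m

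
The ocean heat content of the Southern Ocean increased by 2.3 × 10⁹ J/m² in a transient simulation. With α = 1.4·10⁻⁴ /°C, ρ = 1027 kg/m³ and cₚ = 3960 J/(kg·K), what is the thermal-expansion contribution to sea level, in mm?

Δh = αQ/(ρcₚ) = 1.4×10⁻⁴ × 2.3×10⁹ / (1027 × 3960) ≈ 0.079175 m

Δh = 79.2 mm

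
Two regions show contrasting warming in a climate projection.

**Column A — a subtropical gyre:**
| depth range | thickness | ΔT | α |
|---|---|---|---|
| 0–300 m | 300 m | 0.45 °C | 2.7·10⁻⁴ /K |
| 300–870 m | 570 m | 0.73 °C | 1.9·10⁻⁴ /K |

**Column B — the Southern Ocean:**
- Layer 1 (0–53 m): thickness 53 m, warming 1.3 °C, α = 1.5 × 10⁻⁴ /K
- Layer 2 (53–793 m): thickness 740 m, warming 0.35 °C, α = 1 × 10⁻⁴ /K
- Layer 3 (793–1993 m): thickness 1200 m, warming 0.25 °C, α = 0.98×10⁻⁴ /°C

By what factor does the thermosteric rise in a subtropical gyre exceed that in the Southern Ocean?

≈ 1.8×

A Layer 1: 2.7×10⁻⁴ × 300 × 0.45 = 0.03645 m
A 300–870 m: 1.9×10⁻⁴ × 0.73 × 570 = 0.079059 m
A total: 0.115509 m
B Layer 1: 53 × 1.5×10⁻⁴ × 1.3 = 0.010335 m
B 53–793 m: 0.35 × 1×10⁻⁴ × 740 = 0.02590 m
B Layer 3: 1200 × 0.25 × 0.98×10⁻⁴ = 0.02940 m
B total: 0.065635 m
Ratio: 0.115509 / 0.065635 ≈ 1.760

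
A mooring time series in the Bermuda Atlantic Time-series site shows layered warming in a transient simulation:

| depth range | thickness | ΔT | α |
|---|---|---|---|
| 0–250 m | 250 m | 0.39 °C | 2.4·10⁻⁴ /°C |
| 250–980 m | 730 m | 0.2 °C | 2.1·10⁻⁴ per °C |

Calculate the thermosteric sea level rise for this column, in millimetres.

0–250 m: 0.39 × 250 × 2.4×10⁻⁴ = 0.02340 m
250–980 m: 0.2 × 730 × 2.1×10⁻⁴ = 0.03066 m
Δh = 0.02340 + 0.03066 = 0.05406 m ≈ 54.1 mm

about 54.1 mm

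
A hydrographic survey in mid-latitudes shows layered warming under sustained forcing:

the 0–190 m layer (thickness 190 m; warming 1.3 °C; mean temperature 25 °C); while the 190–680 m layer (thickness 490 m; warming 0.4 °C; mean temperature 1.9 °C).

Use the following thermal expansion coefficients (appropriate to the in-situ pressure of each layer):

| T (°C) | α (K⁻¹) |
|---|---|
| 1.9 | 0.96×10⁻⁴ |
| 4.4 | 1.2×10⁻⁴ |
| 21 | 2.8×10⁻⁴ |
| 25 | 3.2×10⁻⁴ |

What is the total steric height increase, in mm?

97.9 mm of thermosteric rise

Layer 1 at 25 °C → α = 3.2×10⁻⁴ K⁻¹
Layer 2 at 1.9 °C → α = 0.96×10⁻⁴ K⁻¹
Layer 1: 3.2×10⁻⁴ × 190 × 1.3 = 0.07904 m
190–680 m: 0.96×10⁻⁴ × 0.4 × 490 = 0.018816 m
Δh = 0.07904 + 0.018816 = 0.097856 m ≈ 97.9 mm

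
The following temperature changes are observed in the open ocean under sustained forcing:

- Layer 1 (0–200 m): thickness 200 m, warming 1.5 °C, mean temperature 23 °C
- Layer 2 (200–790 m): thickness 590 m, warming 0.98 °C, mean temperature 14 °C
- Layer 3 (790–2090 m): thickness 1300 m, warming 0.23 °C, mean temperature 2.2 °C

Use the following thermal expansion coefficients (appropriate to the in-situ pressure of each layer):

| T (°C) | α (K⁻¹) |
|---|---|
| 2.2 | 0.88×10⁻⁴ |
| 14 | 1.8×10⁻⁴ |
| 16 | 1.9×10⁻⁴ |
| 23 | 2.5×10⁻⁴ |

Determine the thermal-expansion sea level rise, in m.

Layer 1 at 23 °C → α = 2.5×10⁻⁴ K⁻¹
Layer 2 at 14 °C → α = 1.8×10⁻⁴ K⁻¹
Layer 3 at 2.2 °C → α = 0.88×10⁻⁴ K⁻¹
200 × 1.5 × 2.5×10⁻⁴ = 0.07500 m
Layer 2: 0.98 × 590 × 1.8×10⁻⁴ = 0.104076 m
Layer 3: 0.23 × 1300 × 0.88×10⁻⁴ = 0.026312 m
Δh = 0.07500 + 0.104076 + 0.026312 = 0.205388 m ≈ 0.21 m

0.21 m of thermosteric rise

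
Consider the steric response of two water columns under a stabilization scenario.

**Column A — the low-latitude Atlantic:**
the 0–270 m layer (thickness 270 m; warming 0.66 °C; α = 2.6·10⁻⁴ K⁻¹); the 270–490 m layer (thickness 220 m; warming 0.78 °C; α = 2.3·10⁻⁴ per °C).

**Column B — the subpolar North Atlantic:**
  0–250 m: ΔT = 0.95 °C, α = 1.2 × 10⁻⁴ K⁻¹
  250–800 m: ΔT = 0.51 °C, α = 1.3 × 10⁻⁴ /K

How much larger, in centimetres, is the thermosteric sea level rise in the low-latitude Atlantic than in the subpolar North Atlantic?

A Layer 1: 0.66 × 2.6×10⁻⁴ × 270 = 0.046332 m
A Layer 2: 0.78 × 2.3×10⁻⁴ × 220 = 0.039468 m
A total: 0.08580 m
B 1.2×10⁻⁴ × 0.95 × 250 = 0.02850 m
B 250–800 m: 0.51 × 1.3×10⁻⁴ × 550 = 0.036465 m
B total: 0.064965 m
Difference: 0.08580 − 0.064965 = 0.020835 m

2.08 cm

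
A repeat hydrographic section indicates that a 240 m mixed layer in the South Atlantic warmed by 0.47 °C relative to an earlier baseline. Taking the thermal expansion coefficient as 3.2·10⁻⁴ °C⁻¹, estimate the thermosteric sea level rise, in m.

0.0361 m

Δh = αΔT·H = 3.2×10⁻⁴ × 0.47 × 240 = 0.036096 m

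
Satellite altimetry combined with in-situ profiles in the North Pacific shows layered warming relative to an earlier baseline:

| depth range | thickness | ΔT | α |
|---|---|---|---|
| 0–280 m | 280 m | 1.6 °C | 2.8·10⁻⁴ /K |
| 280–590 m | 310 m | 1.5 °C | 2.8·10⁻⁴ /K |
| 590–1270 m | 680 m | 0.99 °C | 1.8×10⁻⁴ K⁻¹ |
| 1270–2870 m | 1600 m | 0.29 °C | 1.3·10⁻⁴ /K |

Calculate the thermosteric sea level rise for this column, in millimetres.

about 437 mm

Layer 1: 1.6 × 280 × 2.8×10⁻⁴ = 0.12544 m
Layer 2: 2.8×10⁻⁴ × 310 × 1.5 = 0.13020 m
0.99 × 680 × 1.8×10⁻⁴ = 0.121176 m
1270–2870 m: 1600 × 1.3×10⁻⁴ × 0.29 = 0.06032 m
Δh = 0.12544 + 0.13020 + 0.121176 + 0.06032 = 0.437136 m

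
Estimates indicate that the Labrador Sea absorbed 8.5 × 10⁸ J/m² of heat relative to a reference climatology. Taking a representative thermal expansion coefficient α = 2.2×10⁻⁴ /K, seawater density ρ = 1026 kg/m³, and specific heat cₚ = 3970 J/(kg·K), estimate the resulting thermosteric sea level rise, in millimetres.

45.9 mm of thermosteric rise

Δh = αQ/(ρcₚ) = 2.2×10⁻⁴ × 8.5×10⁸ / (1026 × 3970) ≈ 0.04591 m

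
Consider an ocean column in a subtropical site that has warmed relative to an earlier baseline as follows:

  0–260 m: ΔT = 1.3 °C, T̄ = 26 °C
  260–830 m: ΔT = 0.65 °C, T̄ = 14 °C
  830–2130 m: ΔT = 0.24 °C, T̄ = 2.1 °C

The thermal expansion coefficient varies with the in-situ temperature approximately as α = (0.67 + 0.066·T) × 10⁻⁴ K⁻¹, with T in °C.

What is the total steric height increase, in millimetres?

Layer 1: α = (0.67 + 0.066×26)×10⁻⁴ = 2.386×10⁻⁴ K⁻¹
Layer 2: α = (0.67 + 0.066×14)×10⁻⁴ = 1.594×10⁻⁴ K⁻¹
Layer 3: α = (0.67 + 0.066×2.1)×10⁻⁴ = 0.8086×10⁻⁴ K⁻¹
Layer 1: 2.386×10⁻⁴ × 1.3 × 260 = 0.0806468 m
260–830 m: 1.594×10⁻⁴ × 570 × 0.65 = 0.0590577 m
Layer 3: 1300 × 0.8086×10⁻⁴ × 0.24 = 0.02522832 m
Δh = 0.0806468 + 0.0590577 + 0.02522832 = 0.16493282 m ≈ 165 mm

Δh = 165 mm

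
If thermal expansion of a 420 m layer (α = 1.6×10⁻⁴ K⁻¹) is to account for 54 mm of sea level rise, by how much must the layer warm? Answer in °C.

ΔT = Δh/(αH) = 0.054 / (1.6×10⁻⁴ × 420) ≈ 0.8036 °C

0.80 °C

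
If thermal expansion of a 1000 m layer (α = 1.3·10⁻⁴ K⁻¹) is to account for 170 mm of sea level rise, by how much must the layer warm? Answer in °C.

ΔT = Δh/(αH) = 0.17 / (1.3×10⁻⁴ × 1000) ≈ 1.308 °C

about 1.3 °C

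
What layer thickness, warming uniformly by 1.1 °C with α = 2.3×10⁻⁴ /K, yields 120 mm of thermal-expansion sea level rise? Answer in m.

H ≈ 470 m

H = Δh/(αΔT) = 0.12 / (2.3×10⁻⁴ × 1.1) ≈ 474.3 m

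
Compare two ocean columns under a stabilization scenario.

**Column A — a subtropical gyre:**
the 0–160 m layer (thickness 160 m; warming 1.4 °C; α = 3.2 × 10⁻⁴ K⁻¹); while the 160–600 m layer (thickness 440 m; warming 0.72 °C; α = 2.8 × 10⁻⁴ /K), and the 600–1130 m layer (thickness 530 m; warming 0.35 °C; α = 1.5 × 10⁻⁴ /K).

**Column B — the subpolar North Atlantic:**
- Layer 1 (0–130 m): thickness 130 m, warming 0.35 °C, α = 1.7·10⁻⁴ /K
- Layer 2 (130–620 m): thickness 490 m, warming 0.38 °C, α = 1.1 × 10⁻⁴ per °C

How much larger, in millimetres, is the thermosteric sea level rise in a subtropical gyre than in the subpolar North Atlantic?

Δh_A − Δh_B ≈ 160 mm

A 1.4 × 3.2×10⁻⁴ × 160 = 0.07168 m
A Layer 2: 2.8×10⁻⁴ × 0.72 × 440 = 0.088704 m
A 600–1130 m: 0.35 × 1.5×10⁻⁴ × 530 = 0.027825 m
A total: 0.188209 m
B 0–130 m: 130 × 1.7×10⁻⁴ × 0.35 = 0.007735 m
B 130–620 m: 1.1×10⁻⁴ × 490 × 0.38 = 0.020482 m
B total: 0.028217 m
Difference: 0.188209 − 0.028217 = 0.159992 m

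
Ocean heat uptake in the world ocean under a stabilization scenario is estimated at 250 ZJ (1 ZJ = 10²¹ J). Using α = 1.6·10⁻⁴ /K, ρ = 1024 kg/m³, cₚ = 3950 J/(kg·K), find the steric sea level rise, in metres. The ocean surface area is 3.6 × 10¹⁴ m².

0.0275 m

Per unit area: Q = 250×10²¹ / (3.6×10¹⁴) ≈ 6.944×10⁸ J/m²
Δh = αQ/(ρcₚ) = 1.6×10⁻⁴ × 6.944×10⁸ / (1024 × 3950) ≈ 0.027468 m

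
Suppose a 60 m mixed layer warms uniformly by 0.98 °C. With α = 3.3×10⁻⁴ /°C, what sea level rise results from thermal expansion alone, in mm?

19 mm

Δh = αΔT·H = 3.3×10⁻⁴ × 0.98 × 60 = 0.019404 m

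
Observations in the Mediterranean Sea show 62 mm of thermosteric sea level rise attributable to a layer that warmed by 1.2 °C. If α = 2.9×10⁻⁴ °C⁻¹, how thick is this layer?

about 178 m

H = Δh/(αΔT) = 0.062 / (2.9×10⁻⁴ × 1.2) ≈ 178.2 m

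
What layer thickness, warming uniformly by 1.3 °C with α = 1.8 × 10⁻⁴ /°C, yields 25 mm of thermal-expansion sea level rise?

110 m

H = Δh/(αΔT) = 0.025 / (1.8×10⁻⁴ × 1.3) ≈ 106.8 m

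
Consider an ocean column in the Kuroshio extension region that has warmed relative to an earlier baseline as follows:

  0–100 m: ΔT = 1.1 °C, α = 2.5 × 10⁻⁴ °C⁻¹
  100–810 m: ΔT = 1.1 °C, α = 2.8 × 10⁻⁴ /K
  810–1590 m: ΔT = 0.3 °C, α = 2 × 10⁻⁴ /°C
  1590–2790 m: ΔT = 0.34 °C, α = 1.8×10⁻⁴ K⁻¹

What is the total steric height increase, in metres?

Layer 1: 1.1 × 2.5×10⁻⁴ × 100 = 0.02750 m
710 × 1.1 × 2.8×10⁻⁴ = 0.21868 m
Layer 3: 0.3 × 2×10⁻⁴ × 780 = 0.04680 m
Layer 4: 1200 × 1.8×10⁻⁴ × 0.34 = 0.07344 m
Δh = 0.02750 + 0.21868 + 0.04680 + 0.07344 = 0.36642 m

0.37 m of thermosteric rise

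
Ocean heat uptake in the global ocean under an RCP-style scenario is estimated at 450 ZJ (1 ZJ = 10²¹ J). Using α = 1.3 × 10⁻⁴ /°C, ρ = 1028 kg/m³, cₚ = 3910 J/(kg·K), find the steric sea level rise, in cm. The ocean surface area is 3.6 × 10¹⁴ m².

4.04 cm

Per unit area: Q = 450×10²¹ / (3.6×10¹⁴) = 1.25×10⁹ J/m²
Δh = αQ/(ρcₚ) = 1.3×10⁻⁴ × 1.25×10⁹ / (1028 × 3910) ≈ 0.040428 m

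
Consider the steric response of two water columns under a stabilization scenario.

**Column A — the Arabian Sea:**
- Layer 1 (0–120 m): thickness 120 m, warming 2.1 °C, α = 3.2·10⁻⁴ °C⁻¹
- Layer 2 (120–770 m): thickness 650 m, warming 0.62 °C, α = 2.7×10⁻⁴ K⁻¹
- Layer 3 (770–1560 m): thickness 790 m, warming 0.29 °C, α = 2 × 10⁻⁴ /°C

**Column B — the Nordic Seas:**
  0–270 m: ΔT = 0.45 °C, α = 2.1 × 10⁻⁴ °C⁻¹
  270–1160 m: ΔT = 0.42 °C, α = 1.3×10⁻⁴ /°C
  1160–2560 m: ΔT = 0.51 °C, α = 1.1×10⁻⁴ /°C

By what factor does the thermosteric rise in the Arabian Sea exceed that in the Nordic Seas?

A 2.1 × 3.2×10⁻⁴ × 120 = 0.08064 m
A 120–770 m: 2.7×10⁻⁴ × 650 × 0.62 = 0.10881 m
A 770–1560 m: 790 × 0.29 × 2×10⁻⁴ = 0.04582 m
A total: 0.23527 m
B 0–270 m: 270 × 0.45 × 2.1×10⁻⁴ = 0.025515 m
B Layer 2: 0.42 × 890 × 1.3×10⁻⁴ = 0.048594 m
B Layer 3: 0.51 × 1400 × 1.1×10⁻⁴ = 0.07854 m
B total: 0.152649 m
Ratio: 0.23527 / 0.152649 ≈ 1.541

1.54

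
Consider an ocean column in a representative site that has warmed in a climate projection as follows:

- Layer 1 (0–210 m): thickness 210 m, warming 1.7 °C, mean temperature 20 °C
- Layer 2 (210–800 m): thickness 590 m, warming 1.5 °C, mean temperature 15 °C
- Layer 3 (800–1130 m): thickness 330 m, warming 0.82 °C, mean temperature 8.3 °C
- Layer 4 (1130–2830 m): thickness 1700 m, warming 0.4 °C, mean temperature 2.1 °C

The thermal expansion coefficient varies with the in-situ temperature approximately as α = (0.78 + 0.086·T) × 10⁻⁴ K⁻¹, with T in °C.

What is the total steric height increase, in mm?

Layer 1: α = (0.78 + 0.086×20)×10⁻⁴ = 2.5×10⁻⁴ K⁻¹
Layer 2: α = (0.78 + 0.086×15)×10⁻⁴ = 2.07×10⁻⁴ K⁻¹
Layer 3: α = (0.78 + 0.086×8.3)×10⁻⁴ = 1.4938×10⁻⁴ K⁻¹
Layer 4: α = (0.78 + 0.086×2.1)×10⁻⁴ = 0.9606×10⁻⁴ K⁻¹
2.5×10⁻⁴ × 1.7 × 210 = 0.08925 m
Layer 2: 590 × 2.07×10⁻⁴ × 1.5 = 0.183195 m
800–1130 m: 1.4938×10⁻⁴ × 0.82 × 330 = 0.040422228 m
1130–2830 m: 0.9606×10⁻⁴ × 0.4 × 1700 = 0.0653208 m
Δh = 0.08925 + 0.183195 + 0.040422228 + 0.0653208 = 0.378188028 m

Δh = 380 mm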